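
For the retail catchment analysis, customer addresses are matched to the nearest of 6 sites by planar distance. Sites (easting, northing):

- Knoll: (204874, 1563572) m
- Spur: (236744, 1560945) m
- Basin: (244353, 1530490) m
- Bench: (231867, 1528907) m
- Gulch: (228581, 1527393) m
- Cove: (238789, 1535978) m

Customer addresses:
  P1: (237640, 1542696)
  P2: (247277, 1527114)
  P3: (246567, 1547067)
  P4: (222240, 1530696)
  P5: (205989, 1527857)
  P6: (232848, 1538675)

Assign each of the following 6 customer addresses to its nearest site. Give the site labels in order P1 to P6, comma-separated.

Cove, Basin, Cove, Gulch, Gulch, Cove

P1 → Cove (d²=46451725.00)
P2 → Basin (d²=19947152.00)
P3 → Cove (d²=183463205.00)
P4 → Gulch (d²=51118090.00)
P5 → Gulch (d²=510613760.00)
P6 → Cove (d²=42569290.00)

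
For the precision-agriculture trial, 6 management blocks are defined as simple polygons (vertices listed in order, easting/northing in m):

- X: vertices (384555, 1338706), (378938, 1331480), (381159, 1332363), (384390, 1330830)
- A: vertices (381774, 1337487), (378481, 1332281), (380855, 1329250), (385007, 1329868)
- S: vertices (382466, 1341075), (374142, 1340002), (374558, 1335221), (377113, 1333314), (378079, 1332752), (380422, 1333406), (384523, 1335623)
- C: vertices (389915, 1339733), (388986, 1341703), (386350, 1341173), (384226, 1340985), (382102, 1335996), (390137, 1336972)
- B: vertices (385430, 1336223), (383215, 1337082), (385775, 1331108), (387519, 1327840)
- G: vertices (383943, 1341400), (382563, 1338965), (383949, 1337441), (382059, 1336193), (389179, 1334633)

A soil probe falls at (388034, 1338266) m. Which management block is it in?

C

Cast a ray rightward from (388034, 1338266). For each polygon, the edges (by vertex number in listed order) whose endpoints lie on opposite sides of northing = 1338266, where each meets that height, and whether that is right or left of the point:
X: 1–2 at easting≈384213.0 (left), 4–1 at easting≈384545.8 (left) → 0 crossings.
A: no edge straddles that height → 0 crossings.
S: 2–3 at easting≈374293.1 (left), 7–1 at easting≈383525.8 (left) → 0 crossings.
C: 4–5 at easting≈383068.4 (left), 6–1 at easting≈390033.0 (right) → 1 crossing.
B: no edge straddles that height → 0 crossings.
G: 2–3 at easting≈383198.7 (left), 5–1 at easting≈386367.9 (left) → 0 crossings.
Only C has an odd count, so the point is inside C.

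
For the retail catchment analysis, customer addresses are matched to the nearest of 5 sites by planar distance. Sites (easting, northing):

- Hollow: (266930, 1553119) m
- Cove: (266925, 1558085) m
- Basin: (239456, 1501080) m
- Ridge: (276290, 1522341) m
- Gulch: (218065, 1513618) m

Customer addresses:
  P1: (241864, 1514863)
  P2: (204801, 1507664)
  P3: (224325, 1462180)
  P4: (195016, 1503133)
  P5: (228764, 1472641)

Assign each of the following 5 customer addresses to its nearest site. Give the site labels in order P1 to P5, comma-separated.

Basin, Gulch, Basin, Gulch, Basin

P1 → Basin (d²=195769553.00)
P2 → Gulch (d²=211383812.00)
P3 → Basin (d²=1742157161.00)
P4 → Gulch (d²=641191626.00)
P5 → Basin (d²=923095585.00)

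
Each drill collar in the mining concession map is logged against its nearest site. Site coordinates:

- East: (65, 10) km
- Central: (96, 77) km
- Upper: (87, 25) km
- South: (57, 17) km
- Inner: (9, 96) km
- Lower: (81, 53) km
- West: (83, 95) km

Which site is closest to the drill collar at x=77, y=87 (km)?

West

Squared distances to each site:
East: 6073.000; Central: 461.000; Upper: 3944.000; South: 5300.000; Inner: 4705.000; Lower: 1172.000; West: 100.000.
Minimum at West.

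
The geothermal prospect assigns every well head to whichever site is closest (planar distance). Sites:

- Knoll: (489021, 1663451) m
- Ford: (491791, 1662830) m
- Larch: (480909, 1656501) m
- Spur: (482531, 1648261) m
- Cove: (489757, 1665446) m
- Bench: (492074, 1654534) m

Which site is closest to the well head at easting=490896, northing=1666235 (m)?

Cove

Squared distances to each site:
Knoll: 11266281.000; Ford: 12395050.000; Larch: 194490925.000; Spur: 393037901.000; Cove: 1919842.000; Bench: 138301085.000.
Minimum at Cove.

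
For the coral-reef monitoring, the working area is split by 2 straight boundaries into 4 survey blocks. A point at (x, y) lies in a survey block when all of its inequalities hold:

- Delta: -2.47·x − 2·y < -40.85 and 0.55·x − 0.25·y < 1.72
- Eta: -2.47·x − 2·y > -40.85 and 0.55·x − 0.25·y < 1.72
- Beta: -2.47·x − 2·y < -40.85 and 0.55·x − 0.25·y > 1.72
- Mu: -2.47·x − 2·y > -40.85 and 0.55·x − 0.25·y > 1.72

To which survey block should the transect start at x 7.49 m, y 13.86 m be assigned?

-2.47·7.49 − 2·13.86 = -46.220, which is < -40.85
0.55·7.49 − 0.25·13.86 = 0.655, which is < 1.72
This sign pattern matches Delta.

Delta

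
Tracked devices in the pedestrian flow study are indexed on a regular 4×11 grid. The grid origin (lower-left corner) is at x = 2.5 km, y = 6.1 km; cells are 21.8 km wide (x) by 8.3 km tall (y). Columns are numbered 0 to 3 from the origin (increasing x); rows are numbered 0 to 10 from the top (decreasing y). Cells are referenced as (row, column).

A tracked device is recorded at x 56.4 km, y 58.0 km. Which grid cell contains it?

(4, 2)

Column index: ⌊(56.4 − 2.5) / 21.8⌋ = ⌊2.472⌋ = 2
Row offset from origin: ⌊(58.0 − 6.1) / 8.3⌋ = ⌊6.253⌋ = 6 → row 4 (counted from top)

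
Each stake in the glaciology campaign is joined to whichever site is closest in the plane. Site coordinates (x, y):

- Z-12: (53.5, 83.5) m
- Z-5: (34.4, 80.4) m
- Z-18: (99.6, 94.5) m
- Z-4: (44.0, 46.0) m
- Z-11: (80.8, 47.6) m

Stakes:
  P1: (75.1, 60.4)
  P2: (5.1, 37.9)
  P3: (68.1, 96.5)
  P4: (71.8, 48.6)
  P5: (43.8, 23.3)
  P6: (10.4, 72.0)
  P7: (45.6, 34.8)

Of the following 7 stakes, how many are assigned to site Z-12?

P1 → Z-11
P2 → Z-4
P3 → Z-12
P4 → Z-11
P5 → Z-4
P6 → Z-5
P7 → Z-4
1 of the 7 goes to Z-12.

1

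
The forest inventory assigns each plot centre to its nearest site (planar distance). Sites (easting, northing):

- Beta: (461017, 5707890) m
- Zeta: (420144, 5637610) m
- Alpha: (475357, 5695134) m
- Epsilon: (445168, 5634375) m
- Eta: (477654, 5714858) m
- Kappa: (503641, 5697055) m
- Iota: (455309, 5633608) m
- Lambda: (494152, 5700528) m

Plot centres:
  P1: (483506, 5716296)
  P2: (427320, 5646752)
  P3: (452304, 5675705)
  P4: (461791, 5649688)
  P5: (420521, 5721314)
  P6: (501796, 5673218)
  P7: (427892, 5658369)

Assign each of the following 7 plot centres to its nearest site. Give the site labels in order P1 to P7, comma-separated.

P1 → Eta (d²=36313748.00)
P2 → Zeta (d²=135071140.00)
P3 → Alpha (d²=908926850.00)
P4 → Iota (d²=300582724.00)
P5 → Beta (d²=1820129792.00)
P6 → Kappa (d²=571606594.00)
P7 → Zeta (d²=490967585.00)

Eta, Zeta, Alpha, Iota, Beta, Kappa, Zeta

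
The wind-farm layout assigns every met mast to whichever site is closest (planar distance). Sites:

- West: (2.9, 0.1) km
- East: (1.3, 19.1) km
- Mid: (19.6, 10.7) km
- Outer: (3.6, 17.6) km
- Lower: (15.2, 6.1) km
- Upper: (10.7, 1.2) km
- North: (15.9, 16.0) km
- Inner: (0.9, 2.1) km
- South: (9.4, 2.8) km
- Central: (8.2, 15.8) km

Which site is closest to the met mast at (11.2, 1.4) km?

Upper

Squared distances to each site:
West: 70.580; East: 411.300; Mid: 157.050; Outer: 320.200; Lower: 38.090; Upper: 0.290; North: 235.250; Inner: 106.580; South: 5.200; Central: 216.360.
Minimum at Upper.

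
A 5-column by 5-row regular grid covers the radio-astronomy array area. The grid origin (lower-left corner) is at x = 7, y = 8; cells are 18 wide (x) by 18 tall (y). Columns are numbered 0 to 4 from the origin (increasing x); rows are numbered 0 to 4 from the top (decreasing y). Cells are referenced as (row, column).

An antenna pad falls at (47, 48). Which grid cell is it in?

(2, 2)

Column index: ⌊(47 − 7) / 18⌋ = ⌊2.222⌋ = 2
Row offset from origin: ⌊(48 − 8) / 18⌋ = ⌊2.222⌋ = 2 → row 2 (counted from top)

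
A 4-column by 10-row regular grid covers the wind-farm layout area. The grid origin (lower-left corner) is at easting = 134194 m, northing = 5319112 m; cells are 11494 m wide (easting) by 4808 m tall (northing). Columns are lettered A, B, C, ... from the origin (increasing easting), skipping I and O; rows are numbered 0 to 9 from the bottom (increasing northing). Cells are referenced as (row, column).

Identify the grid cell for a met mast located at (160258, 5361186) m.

(8, C)

Column index: ⌊(160258 − 134194) / 11494⌋ = ⌊2.268⌋ = 2 → column C
Row offset from origin: ⌊(5361186 − 5319112) / 4808⌋ = ⌊8.751⌋ = 8 → row 8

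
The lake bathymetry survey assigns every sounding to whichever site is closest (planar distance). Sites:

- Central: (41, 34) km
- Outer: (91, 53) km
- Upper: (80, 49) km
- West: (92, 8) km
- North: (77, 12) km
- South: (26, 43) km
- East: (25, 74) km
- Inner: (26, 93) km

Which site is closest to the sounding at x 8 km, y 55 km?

Squared distances to each site:
Central: 1530.000; Outer: 6893.000; Upper: 5220.000; West: 9265.000; North: 6610.000; South: 468.000; East: 650.000; Inner: 1768.000.
Minimum at South.

South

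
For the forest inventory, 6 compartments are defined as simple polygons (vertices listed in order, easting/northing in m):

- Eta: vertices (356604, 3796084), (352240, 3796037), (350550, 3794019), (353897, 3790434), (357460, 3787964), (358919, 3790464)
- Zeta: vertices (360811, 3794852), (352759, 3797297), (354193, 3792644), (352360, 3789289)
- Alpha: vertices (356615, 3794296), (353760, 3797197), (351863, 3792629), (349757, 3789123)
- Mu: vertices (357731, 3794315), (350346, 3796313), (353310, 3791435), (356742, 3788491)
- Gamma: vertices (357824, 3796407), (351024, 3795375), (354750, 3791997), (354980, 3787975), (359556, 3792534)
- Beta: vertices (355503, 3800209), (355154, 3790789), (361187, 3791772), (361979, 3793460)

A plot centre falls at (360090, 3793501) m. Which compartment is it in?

Beta

Cast a ray rightward from (360090, 3793501). For each polygon, the edges (by vertex number in listed order) whose endpoints lie on opposite sides of northing = 3793501, where each meets that height, and whether that is right or left of the point:
Eta: 3–4 at easting≈351033.6 (left), 6–1 at easting≈357668.0 (left) → 0 crossings.
Zeta: 2–3 at easting≈353928.9 (left), 4–1 at easting≈358758.6 (left) → 0 crossings.
Alpha: 2–3 at easting≈352225.1 (left), 4–1 at easting≈355561.0 (left) → 0 crossings.
Mu: 2–3 at easting≈352054.6 (left), 4–1 at easting≈357592.8 (left) → 0 crossings.
Gamma: 2–3 at easting≈353091.1 (left), 5–1 at easting≈359123.6 (left) → 0 crossings.
Beta: 1–2 at easting≈355254.5 (left), 4–1 at easting≈361939.7 (right) → 1 crossing.
Only Beta has an odd count, so the point is inside Beta.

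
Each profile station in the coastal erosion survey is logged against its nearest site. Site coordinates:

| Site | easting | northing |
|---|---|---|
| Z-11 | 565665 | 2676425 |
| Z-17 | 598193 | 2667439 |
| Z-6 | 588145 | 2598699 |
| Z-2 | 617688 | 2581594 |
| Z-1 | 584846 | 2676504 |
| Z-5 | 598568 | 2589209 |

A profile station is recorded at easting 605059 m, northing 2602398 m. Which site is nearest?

Squared distances to each site:
Z-11: 7031883965.000; Z-17: 4277473637.000; Z-6: 299765997.000; Z-2: 592298057.000; Z-1: 5900264605.000; Z-5: 216082802.000.
Minimum at Z-5.

Z-5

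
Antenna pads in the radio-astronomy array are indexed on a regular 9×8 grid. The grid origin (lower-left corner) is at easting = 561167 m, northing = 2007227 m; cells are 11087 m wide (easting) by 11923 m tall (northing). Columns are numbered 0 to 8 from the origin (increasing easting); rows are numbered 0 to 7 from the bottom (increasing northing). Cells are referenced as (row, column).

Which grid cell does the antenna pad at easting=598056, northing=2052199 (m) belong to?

(3, 3)

Column index: ⌊(598056 − 561167) / 11087⌋ = ⌊3.327⌋ = 3
Row offset from origin: ⌊(2052199 − 2007227) / 11923⌋ = ⌊3.772⌋ = 3 → row 3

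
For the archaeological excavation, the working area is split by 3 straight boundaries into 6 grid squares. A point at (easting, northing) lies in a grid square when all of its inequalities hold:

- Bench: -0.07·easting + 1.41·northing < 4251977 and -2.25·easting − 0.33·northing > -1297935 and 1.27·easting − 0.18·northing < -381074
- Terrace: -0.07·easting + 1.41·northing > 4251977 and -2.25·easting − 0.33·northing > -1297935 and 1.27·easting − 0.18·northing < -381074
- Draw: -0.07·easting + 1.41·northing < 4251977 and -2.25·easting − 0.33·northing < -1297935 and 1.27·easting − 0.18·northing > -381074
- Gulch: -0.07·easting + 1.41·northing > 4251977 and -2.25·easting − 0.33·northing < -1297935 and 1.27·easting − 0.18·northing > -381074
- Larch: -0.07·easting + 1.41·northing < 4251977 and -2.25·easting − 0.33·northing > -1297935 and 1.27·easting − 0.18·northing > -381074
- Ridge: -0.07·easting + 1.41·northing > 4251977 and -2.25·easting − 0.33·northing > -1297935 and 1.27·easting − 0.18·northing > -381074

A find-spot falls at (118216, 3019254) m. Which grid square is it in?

Bench

-0.07·118216 + 1.41·3019254 = 4248873.020, which is < 4251977
-2.25·118216 − 0.33·3019254 = -1262339.820, which is > -1297935
1.27·118216 − 0.18·3019254 = -393331.400, which is < -381074
This sign pattern matches Bench.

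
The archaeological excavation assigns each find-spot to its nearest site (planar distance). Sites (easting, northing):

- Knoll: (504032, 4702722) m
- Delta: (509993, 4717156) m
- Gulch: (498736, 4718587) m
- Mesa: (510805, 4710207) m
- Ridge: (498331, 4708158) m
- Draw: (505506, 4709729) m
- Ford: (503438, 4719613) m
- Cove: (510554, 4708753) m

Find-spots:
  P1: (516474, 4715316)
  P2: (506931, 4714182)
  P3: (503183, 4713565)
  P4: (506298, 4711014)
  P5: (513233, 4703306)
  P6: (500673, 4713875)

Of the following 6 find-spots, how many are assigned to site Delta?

2

P1 → Delta
P2 → Delta
P3 → Draw
P4 → Draw
P5 → Cove
P6 → Gulch
2 of the 6 go to Delta.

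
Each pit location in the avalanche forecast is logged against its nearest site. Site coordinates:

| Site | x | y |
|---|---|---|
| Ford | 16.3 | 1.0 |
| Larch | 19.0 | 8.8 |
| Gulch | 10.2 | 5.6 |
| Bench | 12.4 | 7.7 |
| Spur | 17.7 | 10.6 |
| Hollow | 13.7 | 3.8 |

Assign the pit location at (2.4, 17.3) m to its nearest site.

Bench

Squared distances to each site:
Ford: 458.900; Larch: 347.810; Gulch: 197.730; Bench: 192.160; Spur: 278.980; Hollow: 309.940.
Minimum at Bench.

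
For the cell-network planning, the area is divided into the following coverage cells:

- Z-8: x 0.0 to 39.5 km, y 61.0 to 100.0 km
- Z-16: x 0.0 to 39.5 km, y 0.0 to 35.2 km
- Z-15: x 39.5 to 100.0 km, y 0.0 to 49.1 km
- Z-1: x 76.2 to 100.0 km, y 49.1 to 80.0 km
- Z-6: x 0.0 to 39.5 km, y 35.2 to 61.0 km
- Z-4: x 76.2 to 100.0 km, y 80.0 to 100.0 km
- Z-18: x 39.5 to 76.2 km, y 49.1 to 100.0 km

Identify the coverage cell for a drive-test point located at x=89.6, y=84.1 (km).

Z-4

The point has x = 89.6 and y = 84.1.
Only Z-4 satisfies 76.2 ≤ x ≤ 100.0 and 80.0 ≤ y ≤ 100.0.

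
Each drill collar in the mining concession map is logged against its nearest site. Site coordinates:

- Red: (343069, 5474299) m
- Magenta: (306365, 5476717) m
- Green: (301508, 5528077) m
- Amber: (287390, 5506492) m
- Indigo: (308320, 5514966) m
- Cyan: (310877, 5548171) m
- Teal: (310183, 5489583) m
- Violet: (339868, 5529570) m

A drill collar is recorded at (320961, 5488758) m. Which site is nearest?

Squared distances to each site:
Red: 697826345.000; Magenta: 358028897.000; Green: 1924402970.000; Amber: 1441506797.000; Indigo: 846654145.000; Cyan: 3631591625.000; Teal: 116845909.000; Violet: 2023093993.000.
Minimum at Teal.

Teal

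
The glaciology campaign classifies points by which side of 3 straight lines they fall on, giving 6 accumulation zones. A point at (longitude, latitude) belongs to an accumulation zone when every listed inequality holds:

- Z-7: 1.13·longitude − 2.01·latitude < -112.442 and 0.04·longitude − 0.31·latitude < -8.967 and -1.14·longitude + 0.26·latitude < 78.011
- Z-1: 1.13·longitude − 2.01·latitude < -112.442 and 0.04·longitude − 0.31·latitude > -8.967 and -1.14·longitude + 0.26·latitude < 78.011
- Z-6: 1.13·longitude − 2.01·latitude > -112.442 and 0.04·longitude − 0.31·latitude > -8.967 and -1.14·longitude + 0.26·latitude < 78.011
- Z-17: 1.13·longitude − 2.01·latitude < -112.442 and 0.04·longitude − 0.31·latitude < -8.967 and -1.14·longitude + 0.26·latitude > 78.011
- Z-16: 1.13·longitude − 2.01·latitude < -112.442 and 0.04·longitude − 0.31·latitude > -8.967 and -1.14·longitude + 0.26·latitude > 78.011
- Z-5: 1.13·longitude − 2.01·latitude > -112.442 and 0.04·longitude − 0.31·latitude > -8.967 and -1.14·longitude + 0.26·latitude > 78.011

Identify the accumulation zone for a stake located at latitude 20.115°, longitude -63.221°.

1.13·-63.221 − 2.01·20.115 = -111.871, which is > -112.442
0.04·-63.221 − 0.31·20.115 = -8.764, which is > -8.967
-1.14·-63.221 + 0.26·20.115 = 77.302, which is < 78.011
This sign pattern matches Z-6.

Z-6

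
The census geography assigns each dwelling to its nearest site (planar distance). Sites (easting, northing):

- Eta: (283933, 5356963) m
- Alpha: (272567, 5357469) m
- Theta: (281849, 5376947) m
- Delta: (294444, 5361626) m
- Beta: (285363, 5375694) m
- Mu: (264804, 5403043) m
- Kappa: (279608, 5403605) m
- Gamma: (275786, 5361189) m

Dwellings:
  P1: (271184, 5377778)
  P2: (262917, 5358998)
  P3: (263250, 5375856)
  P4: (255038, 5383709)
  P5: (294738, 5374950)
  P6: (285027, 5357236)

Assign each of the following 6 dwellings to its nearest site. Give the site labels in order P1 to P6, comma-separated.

P1 → Theta (d²=114432786.00)
P2 → Alpha (d²=95460341.00)
P3 → Theta (d²=347113082.00)
P4 → Mu (d²=469178312.00)
P5 → Beta (d²=88444161.00)
P6 → Eta (d²=1271365.00)

Theta, Alpha, Theta, Mu, Beta, Eta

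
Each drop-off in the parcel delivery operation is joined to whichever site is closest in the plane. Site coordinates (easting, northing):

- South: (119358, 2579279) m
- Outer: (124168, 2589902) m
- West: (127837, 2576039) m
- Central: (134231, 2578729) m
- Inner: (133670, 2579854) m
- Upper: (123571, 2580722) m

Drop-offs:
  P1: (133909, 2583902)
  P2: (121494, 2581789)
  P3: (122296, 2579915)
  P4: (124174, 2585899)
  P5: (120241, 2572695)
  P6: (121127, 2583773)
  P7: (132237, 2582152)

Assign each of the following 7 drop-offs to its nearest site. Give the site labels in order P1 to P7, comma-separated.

Inner, Upper, Upper, Outer, South, Upper, Inner

P1 → Inner (d²=16443425.00)
P2 → Upper (d²=5452418.00)
P3 → Upper (d²=2276874.00)
P4 → Outer (d²=16024045.00)
P5 → South (d²=44128745.00)
P6 → Upper (d²=15281737.00)
P7 → Inner (d²=7334293.00)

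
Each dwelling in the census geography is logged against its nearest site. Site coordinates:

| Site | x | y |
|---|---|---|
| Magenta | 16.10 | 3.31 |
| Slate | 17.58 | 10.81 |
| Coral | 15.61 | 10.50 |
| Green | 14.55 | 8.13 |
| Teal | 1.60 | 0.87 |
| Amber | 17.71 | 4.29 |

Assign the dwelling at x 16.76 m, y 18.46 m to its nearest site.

Slate

Squared distances to each site:
Magenta: 229.958; Slate: 59.195; Coral: 64.684; Green: 111.593; Teal: 539.234; Amber: 201.691.
Minimum at Slate.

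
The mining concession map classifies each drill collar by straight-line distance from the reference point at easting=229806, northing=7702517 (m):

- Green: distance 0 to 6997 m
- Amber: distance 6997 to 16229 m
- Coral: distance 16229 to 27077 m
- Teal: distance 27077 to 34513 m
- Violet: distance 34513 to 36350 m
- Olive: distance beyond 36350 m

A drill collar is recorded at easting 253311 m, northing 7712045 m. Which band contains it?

Distance = √((253311−229806)² + (7712045−7702517)²) = √(552485025.000 + 90782784.000) = 25362.725 m.
16229 ≤ 25362.725 < 27077 → Coral.

Coral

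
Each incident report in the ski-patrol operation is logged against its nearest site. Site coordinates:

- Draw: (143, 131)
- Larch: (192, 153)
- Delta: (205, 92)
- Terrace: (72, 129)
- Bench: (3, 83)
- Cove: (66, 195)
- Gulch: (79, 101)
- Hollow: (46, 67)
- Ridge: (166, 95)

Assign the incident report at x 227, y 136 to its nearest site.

Squared distances to each site:
Draw: 7081.000; Larch: 1514.000; Delta: 2420.000; Terrace: 24074.000; Bench: 52985.000; Cove: 29402.000; Gulch: 23129.000; Hollow: 37522.000; Ridge: 5402.000.
Minimum at Larch.

Larch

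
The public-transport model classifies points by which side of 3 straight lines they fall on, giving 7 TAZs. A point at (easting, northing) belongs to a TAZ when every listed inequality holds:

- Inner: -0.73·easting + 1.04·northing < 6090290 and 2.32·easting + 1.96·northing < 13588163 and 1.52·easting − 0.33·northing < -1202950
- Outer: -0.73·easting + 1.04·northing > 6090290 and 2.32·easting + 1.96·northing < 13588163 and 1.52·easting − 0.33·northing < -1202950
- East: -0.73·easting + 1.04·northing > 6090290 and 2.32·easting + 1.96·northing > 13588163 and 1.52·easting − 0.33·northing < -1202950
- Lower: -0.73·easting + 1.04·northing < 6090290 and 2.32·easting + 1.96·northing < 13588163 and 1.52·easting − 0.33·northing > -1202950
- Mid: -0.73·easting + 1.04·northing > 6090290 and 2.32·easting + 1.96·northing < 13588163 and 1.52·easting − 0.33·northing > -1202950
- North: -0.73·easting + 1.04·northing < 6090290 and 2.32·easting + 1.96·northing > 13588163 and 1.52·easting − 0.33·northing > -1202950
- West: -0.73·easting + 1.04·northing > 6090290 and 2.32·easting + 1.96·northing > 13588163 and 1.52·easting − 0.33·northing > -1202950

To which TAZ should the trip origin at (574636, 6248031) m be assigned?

-0.73·574636 + 1.04·6248031 = 6078467.960, which is < 6090290
2.32·574636 + 1.96·6248031 = 13579296.280, which is < 13588163
1.52·574636 − 0.33·6248031 = -1188403.510, which is > -1202950
This sign pattern matches Lower.

Lower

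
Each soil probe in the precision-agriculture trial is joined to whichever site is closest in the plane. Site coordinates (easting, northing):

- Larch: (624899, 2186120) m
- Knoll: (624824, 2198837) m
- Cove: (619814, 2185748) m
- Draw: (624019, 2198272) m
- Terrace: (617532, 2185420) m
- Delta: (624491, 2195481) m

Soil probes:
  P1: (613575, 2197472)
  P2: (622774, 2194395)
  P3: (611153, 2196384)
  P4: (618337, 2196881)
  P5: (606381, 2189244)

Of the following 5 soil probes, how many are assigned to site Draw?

2

P1 → Draw
P2 → Delta
P3 → Terrace
P4 → Draw
P5 → Terrace
2 of the 5 go to Draw.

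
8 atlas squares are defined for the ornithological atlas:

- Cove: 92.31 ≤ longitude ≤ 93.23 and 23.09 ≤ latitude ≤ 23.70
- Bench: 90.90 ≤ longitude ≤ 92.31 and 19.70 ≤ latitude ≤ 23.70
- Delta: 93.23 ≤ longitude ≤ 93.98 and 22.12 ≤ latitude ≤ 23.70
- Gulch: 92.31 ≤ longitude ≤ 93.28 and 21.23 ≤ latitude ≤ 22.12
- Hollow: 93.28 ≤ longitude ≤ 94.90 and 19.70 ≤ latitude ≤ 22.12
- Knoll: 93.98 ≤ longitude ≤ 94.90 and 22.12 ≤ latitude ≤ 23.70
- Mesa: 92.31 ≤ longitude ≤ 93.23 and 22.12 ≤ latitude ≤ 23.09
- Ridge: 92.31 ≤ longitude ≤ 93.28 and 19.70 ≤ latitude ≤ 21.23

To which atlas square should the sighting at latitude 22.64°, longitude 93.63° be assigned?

Delta

The point has longitude = 93.63 and latitude = 22.64.
Only Delta satisfies 93.23 ≤ longitude ≤ 93.98 and 22.12 ≤ latitude ≤ 23.70.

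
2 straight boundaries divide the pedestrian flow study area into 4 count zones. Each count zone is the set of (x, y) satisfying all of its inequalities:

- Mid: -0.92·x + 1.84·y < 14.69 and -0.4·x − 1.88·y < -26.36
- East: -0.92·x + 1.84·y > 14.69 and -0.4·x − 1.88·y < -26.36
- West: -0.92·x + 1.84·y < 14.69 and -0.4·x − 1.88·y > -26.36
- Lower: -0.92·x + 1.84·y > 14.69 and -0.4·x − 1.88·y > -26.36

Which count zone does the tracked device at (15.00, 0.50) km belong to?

-0.92·15.00 + 1.84·0.50 = -12.880, which is < 14.69
-0.4·15.00 − 1.88·0.50 = -6.940, which is > -26.36
This sign pattern matches West.

West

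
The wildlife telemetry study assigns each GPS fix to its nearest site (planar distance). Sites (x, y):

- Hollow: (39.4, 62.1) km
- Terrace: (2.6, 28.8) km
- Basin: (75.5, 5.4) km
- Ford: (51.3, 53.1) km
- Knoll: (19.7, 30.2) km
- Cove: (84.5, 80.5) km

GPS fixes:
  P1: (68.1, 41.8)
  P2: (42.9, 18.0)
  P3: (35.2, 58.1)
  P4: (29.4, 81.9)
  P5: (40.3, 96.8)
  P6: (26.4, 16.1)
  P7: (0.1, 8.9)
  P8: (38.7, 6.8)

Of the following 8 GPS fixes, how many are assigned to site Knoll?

3

P1 → Ford
P2 → Knoll
P3 → Hollow
P4 → Hollow
P5 → Hollow
P6 → Knoll
P7 → Terrace
P8 → Knoll
3 of the 8 go to Knoll.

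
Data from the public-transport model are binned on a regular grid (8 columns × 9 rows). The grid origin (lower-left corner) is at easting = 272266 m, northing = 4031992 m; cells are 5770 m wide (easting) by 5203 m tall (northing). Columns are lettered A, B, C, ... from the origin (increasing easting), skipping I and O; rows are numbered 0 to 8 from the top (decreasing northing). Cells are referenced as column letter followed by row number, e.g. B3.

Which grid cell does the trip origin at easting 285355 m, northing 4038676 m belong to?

C7

Column index: ⌊(285355 − 272266) / 5770⌋ = ⌊2.268⌋ = 2 → column C
Row offset from origin: ⌊(4038676 − 4031992) / 5203⌋ = ⌊1.285⌋ = 1 → row 7 (counted from top)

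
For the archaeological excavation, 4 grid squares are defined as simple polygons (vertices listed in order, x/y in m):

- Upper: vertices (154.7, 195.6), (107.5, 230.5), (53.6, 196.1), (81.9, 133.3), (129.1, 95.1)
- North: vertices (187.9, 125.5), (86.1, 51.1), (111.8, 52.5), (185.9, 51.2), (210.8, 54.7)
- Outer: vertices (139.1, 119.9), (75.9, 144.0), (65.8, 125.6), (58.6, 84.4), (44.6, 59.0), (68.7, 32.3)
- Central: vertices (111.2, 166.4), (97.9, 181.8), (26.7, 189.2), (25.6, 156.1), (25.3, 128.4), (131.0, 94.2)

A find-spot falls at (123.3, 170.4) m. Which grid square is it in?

Cast a ray rightward from (123.3, 170.4). For each polygon, the edges (by vertex number in listed order) whose endpoints lie on opposite sides of y = 170.4, where each meets that height, and whether that is right or left of the point:
Upper: 3–4 at x≈65.18 (left), 5–1 at x≈148.28 (right) → 1 crossing.
North: no edge straddles that height → 0 crossings.
Outer: no edge straddles that height → 0 crossings.
Central: 1–2 at x≈107.75 (left), 3–4 at x≈26.08 (left) → 0 crossings.
Only Upper has an odd count, so the point is inside Upper.

Upper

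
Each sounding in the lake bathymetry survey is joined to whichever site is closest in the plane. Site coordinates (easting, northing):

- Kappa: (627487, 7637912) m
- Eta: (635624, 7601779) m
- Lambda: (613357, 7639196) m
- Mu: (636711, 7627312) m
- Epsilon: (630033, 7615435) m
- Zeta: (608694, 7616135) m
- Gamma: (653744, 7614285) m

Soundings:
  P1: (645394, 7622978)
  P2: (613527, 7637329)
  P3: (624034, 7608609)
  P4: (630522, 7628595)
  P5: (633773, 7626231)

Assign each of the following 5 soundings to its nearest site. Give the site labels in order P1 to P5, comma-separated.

P1 → Mu (d²=94178045.00)
P2 → Lambda (d²=3514589.00)
P3 → Epsilon (d²=82582277.00)
P4 → Mu (d²=39949810.00)
P5 → Mu (d²=9800405.00)

Mu, Lambda, Epsilon, Mu, Mu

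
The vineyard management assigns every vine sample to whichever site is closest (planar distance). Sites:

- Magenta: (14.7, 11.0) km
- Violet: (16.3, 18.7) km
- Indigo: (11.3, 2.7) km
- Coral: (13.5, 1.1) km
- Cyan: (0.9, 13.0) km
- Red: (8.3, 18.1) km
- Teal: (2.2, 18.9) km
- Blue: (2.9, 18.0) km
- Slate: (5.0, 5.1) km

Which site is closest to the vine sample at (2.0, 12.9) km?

Cyan

Squared distances to each site:
Magenta: 164.900; Violet: 238.130; Indigo: 190.530; Coral: 271.490; Cyan: 1.220; Red: 66.730; Teal: 36.040; Blue: 26.820; Slate: 69.840.
Minimum at Cyan.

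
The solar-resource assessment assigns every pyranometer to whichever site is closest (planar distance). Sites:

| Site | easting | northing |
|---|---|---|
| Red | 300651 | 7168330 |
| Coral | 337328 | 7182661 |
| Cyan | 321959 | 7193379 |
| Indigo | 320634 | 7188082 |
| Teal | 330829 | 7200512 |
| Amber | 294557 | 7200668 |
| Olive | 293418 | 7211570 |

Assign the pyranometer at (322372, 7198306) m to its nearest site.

Cyan

Squared distances to each site:
Red: 1370362417.000; Coral: 468447961.000; Cyan: 24445898.000; Indigo: 107550820.000; Teal: 76387285.000; Amber: 779253269.000; Olive: 1014267812.000.
Minimum at Cyan.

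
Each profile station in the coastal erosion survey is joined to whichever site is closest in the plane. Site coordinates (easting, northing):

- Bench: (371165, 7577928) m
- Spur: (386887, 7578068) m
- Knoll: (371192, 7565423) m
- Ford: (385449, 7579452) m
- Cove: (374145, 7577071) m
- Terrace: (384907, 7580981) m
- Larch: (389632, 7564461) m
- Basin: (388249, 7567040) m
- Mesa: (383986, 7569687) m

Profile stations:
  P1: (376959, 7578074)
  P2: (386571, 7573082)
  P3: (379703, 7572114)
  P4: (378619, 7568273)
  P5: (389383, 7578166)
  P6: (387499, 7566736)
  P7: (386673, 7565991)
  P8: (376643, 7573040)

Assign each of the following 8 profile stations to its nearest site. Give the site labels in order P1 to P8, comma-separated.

Cove, Mesa, Mesa, Mesa, Spur, Basin, Basin, Cove

P1 → Cove (d²=8924605.00)
P2 → Mesa (d²=18208250.00)
P3 → Mesa (d²=24234418.00)
P4 → Mesa (d²=30804085.00)
P5 → Spur (d²=6239620.00)
P6 → Basin (d²=654916.00)
P7 → Basin (d²=3584177.00)
P8 → Cove (d²=22488965.00)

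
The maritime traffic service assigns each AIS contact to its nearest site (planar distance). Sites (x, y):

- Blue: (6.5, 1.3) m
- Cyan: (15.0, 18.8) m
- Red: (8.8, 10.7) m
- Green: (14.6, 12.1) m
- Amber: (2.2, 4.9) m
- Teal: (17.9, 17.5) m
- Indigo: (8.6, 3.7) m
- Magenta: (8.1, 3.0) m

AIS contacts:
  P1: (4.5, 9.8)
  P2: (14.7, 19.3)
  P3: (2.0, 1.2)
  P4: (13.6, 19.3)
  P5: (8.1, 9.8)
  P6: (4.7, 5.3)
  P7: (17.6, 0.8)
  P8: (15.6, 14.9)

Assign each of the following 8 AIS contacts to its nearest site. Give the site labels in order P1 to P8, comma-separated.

Red, Cyan, Amber, Cyan, Red, Amber, Indigo, Green

P1 → Red (d²=19.30)
P2 → Cyan (d²=0.34)
P3 → Amber (d²=13.73)
P4 → Cyan (d²=2.21)
P5 → Red (d²=1.30)
P6 → Amber (d²=6.41)
P7 → Indigo (d²=89.41)
P8 → Green (d²=8.84)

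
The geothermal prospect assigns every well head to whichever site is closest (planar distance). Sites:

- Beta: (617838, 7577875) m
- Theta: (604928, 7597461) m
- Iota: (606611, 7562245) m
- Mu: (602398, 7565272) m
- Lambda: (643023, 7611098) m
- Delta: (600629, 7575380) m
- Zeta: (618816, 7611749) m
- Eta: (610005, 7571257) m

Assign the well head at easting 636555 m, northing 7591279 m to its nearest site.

Squared distances to each site:
Beta: 529993305.000; Theta: 1038484253.000; Iota: 1739616292.000; Mu: 1843064698.000; Lambda: 434627785.000; Delta: 1543455677.000; Zeta: 733693021.000; Eta: 1105782984.000.
Minimum at Lambda.

Lambda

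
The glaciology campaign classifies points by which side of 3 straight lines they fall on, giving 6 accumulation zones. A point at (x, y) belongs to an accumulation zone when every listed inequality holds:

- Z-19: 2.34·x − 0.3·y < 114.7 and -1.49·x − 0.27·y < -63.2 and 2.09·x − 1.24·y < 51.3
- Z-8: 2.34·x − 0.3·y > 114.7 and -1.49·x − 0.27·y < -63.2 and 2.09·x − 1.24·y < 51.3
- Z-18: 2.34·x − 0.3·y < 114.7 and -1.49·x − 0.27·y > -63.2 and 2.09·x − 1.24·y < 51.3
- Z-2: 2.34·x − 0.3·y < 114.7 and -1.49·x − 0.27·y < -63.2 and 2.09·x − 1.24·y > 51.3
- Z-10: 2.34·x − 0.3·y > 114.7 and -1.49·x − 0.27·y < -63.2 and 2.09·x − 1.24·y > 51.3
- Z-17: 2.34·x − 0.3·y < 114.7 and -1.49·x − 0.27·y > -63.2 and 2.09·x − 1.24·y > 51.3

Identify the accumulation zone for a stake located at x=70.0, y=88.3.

2.34·70.0 − 0.3·88.3 = 137.310, which is > 114.7
-1.49·70.0 − 0.27·88.3 = -128.141, which is < -63.2
2.09·70.0 − 1.24·88.3 = 36.808, which is < 51.3
This sign pattern matches Z-8.

Z-8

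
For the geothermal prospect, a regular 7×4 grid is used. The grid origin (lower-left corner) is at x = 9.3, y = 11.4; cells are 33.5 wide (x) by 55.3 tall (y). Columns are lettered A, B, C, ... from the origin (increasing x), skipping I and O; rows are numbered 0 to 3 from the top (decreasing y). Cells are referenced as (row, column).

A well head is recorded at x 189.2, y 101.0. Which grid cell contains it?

Column index: ⌊(189.2 − 9.3) / 33.5⌋ = ⌊5.370⌋ = 5 → column F
Row offset from origin: ⌊(101.0 − 11.4) / 55.3⌋ = ⌊1.620⌋ = 1 → row 2 (counted from top)

(2, F)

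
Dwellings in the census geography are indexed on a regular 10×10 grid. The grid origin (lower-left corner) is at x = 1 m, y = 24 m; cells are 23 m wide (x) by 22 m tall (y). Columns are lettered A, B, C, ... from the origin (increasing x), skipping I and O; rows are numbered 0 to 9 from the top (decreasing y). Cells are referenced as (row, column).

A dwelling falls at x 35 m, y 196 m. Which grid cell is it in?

(2, B)

Column index: ⌊(35 − 1) / 23⌋ = ⌊1.478⌋ = 1 → column B
Row offset from origin: ⌊(196 − 24) / 22⌋ = ⌊7.818⌋ = 7 → row 2 (counted from top)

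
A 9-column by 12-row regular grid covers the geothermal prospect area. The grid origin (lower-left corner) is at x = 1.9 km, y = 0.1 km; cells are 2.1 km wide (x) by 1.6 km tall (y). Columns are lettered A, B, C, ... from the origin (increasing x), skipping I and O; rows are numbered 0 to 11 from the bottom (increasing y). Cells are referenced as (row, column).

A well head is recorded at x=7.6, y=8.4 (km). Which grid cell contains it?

(5, C)

Column index: ⌊(7.6 − 1.9) / 2.1⌋ = ⌊2.714⌋ = 2 → column C
Row offset from origin: ⌊(8.4 − 0.1) / 1.6⌋ = ⌊5.188⌋ = 5 → row 5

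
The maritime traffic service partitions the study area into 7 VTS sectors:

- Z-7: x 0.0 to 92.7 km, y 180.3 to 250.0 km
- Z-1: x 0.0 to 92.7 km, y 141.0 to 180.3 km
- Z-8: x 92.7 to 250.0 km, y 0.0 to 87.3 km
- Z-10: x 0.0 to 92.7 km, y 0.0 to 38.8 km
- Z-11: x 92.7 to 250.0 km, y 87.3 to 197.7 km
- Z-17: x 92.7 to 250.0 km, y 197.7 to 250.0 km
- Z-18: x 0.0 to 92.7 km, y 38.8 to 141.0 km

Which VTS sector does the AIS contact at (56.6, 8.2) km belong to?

Z-10

The point has x = 56.6 and y = 8.2.
Only Z-10 satisfies 0.0 ≤ x ≤ 92.7 and 0.0 ≤ y ≤ 38.8.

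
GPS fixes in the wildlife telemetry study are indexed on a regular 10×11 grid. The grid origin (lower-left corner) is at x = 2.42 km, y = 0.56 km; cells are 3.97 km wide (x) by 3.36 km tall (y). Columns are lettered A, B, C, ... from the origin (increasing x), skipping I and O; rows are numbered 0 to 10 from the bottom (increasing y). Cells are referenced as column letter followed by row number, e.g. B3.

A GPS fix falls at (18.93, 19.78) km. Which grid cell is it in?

Column index: ⌊(18.93 − 2.42) / 3.97⌋ = ⌊4.159⌋ = 4 → column E
Row offset from origin: ⌊(19.78 − 0.56) / 3.36⌋ = ⌊5.720⌋ = 5 → row 5

E5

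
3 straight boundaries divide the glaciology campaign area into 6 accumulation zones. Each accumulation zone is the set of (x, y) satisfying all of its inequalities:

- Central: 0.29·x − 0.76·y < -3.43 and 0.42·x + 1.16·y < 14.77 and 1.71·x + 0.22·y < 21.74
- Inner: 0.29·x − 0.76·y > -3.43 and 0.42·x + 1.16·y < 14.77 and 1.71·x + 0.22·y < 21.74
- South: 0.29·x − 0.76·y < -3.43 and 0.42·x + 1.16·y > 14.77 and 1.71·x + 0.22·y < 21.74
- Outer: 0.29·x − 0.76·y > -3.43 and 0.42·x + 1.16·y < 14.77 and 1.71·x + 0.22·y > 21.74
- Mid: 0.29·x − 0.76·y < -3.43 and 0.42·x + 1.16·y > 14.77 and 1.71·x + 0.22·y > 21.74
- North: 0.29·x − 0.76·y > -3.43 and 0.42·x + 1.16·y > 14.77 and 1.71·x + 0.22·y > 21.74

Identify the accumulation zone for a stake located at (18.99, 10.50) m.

North

0.29·18.99 − 0.76·10.50 = -2.473, which is > -3.43
0.42·18.99 + 1.16·10.50 = 20.156, which is > 14.77
1.71·18.99 + 0.22·10.50 = 34.783, which is > 21.74
This sign pattern matches North.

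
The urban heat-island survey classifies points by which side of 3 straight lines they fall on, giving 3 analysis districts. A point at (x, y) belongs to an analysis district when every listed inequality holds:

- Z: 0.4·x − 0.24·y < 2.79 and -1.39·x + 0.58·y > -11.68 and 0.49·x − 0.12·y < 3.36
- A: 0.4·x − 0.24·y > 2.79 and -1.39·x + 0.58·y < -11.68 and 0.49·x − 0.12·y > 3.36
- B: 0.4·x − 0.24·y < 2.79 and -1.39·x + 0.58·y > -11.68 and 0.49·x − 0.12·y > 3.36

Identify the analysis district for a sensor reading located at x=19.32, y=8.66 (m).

A

0.4·19.32 − 0.24·8.66 = 5.650, which is > 2.79
-1.39·19.32 + 0.58·8.66 = -21.832, which is < -11.68
0.49·19.32 − 0.12·8.66 = 8.428, which is > 3.36
This sign pattern matches A.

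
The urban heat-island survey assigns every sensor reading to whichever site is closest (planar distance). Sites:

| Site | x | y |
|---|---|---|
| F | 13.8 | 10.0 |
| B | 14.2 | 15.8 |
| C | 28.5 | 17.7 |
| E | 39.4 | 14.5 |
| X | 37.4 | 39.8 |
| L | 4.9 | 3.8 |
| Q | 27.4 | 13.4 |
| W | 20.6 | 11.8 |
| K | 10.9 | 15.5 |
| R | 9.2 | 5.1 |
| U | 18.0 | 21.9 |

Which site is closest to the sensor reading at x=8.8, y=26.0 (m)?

U

Squared distances to each site:
F: 281.000; B: 133.200; C: 456.980; E: 1068.610; X: 1008.400; L: 508.050; Q: 504.720; W: 340.880; K: 114.660; R: 436.970; U: 101.450.
Minimum at U.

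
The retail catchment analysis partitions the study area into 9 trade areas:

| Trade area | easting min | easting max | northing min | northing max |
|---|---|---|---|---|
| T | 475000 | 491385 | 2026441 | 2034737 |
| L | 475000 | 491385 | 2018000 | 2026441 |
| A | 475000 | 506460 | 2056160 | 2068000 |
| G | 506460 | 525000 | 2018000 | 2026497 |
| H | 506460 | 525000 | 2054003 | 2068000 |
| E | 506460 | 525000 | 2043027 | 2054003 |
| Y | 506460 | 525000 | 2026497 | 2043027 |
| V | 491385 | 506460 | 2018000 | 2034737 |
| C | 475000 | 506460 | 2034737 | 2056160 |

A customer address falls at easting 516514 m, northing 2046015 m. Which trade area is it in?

E

The point has easting = 516514 and northing = 2046015.
Only E satisfies 506460 ≤ easting ≤ 525000 and 2043027 ≤ northing ≤ 2054003.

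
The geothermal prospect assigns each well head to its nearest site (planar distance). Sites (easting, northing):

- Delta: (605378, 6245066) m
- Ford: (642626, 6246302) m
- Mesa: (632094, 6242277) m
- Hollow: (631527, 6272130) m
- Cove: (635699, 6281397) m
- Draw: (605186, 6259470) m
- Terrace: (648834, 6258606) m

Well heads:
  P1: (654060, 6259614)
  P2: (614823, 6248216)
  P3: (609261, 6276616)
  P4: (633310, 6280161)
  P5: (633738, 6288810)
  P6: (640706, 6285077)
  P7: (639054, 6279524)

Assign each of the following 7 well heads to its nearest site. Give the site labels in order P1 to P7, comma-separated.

P1 → Terrace (d²=28327140.00)
P2 → Delta (d²=99130525.00)
P3 → Draw (d²=310590941.00)
P4 → Cove (d²=7235017.00)
P5 → Cove (d²=58798090.00)
P6 → Cove (d²=38612449.00)
P7 → Cove (d²=14764154.00)

Terrace, Delta, Draw, Cove, Cove, Cove, Cove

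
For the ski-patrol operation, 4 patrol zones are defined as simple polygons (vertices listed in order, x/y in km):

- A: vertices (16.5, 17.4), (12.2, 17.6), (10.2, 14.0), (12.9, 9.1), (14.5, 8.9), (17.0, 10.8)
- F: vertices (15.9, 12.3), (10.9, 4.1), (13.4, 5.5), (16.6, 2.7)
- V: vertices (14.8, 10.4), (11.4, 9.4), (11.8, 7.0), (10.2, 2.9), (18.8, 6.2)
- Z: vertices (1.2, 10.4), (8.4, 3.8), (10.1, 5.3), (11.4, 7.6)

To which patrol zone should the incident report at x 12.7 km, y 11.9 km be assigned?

Cast a ray rightward from (12.7, 11.9). For each polygon, the edges (by vertex number in listed order) whose endpoints lie on opposite sides of y = 11.9, where each meets that height, and whether that is right or left of the point:
A: 3–4 at x≈11.36 (left), 6–1 at x≈16.92 (right) → 1 crossing.
F: 1–2 at x≈15.66 (right), 4–1 at x≈15.93 (right) → 2 crossings.
V: no edge straddles that height → 0 crossings.
Z: no edge straddles that height → 0 crossings.
Only A has an odd count, so the point is inside A.

A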